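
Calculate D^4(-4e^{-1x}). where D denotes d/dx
- 4 e^{- x}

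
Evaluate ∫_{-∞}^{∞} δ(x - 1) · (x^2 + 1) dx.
2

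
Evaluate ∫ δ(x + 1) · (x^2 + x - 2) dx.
-2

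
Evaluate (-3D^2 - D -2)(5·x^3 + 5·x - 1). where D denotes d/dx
- 10 x^{3} - 15 x^{2} - 100 x - 3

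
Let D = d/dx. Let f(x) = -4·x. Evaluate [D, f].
-4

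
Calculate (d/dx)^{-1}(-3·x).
- \frac{3 x^{2}}{2}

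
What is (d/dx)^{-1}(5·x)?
\frac{5 x^{2}}{2}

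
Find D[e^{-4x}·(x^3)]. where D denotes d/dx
x^{2} \left(3 - 4 x\right) e^{- 4 x}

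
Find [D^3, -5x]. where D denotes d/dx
-15D^{2}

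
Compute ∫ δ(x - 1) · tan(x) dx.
\tan{\left(1 \right)}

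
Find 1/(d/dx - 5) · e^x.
- \frac{e^{x}}{4}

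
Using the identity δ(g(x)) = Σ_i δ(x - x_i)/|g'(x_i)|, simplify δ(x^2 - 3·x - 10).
\frac{\delta(x - 5) + \delta(x + 2)}{7}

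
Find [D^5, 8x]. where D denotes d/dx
40D^{4}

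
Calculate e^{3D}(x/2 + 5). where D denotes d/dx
\frac{x}{2} + \frac{13}{2}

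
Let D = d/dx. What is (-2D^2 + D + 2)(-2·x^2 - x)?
- 4 x^{2} - 6 x + 7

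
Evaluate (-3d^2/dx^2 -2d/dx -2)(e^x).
- 7 e^{x}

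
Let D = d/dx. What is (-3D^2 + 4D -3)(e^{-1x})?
- 10 e^{- x}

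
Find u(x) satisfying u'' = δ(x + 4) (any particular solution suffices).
\frac{|x + 4|}{2}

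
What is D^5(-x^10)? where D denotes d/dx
- 30240 x^{5}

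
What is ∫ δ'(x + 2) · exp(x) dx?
- \frac{1}{e^{2}}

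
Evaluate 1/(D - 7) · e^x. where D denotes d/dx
- \frac{e^{x}}{6}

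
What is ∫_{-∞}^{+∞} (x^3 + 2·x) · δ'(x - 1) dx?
-5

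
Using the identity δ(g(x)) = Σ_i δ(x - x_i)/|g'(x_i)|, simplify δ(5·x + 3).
\frac{\delta(x + 3/5)}{5}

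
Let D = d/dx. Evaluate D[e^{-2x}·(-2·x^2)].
4 x \left(x - 1\right) e^{- 2 x}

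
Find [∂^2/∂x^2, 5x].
10\frac{d}{dx}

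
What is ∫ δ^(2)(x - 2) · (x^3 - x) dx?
12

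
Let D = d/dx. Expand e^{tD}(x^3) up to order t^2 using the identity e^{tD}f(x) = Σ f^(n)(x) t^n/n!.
x \left(3 t^{2} + 3 t x + x^{2}\right)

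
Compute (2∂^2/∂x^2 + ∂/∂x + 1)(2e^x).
8 e^{x}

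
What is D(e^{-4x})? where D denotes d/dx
- 4 e^{- 4 x}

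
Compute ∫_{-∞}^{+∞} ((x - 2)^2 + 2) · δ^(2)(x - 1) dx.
2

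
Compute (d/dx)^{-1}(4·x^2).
\frac{4 x^{3}}{3}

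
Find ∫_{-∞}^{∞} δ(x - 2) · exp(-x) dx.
e^{-2}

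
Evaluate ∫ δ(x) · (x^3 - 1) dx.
-1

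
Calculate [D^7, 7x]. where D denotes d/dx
49D^{6}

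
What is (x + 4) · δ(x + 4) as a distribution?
0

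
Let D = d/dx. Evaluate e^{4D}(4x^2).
4 x^{2} + 32 x + 64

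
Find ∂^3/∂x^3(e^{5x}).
125 e^{5 x}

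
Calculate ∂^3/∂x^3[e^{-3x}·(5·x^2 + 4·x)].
9 \left(- 15 x^{2} + 18 x + 2\right) e^{- 3 x}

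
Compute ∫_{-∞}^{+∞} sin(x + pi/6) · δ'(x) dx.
- \frac{\sqrt{3}}{2}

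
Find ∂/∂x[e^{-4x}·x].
\left(1 - 4 x\right) e^{- 4 x}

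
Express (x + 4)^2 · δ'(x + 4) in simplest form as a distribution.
0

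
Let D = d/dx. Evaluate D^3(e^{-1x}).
- e^{- x}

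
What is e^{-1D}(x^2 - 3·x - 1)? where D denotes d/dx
x^{2} - 5 x + 3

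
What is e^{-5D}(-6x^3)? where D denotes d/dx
- 6 x^{3} + 90 x^{2} - 450 x + 750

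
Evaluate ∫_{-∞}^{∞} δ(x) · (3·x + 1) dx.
1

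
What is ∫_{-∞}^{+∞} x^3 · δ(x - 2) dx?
8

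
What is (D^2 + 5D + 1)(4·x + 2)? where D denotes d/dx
4 x + 22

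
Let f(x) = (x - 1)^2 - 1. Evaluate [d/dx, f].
2 x - 2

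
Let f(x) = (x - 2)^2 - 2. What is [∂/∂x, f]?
2 x - 4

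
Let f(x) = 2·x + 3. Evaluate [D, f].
2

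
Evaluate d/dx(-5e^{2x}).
- 10 e^{2 x}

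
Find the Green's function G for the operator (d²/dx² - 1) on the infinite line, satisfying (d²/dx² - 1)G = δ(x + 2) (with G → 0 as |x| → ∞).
-\frac{e^{-|x + 2|}}{2}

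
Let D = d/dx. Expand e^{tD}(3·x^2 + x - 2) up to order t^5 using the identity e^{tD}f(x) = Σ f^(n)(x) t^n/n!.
3 t^{2} + t \left(6 x + 1\right) + 3 x^{2} + x - 2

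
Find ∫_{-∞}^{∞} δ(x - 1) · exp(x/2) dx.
e^{\frac{1}{2}}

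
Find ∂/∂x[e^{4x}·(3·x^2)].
6 x \left(2 x + 1\right) e^{4 x}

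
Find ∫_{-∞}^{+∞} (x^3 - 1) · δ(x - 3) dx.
26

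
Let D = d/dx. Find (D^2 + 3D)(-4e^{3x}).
- 72 e^{3 x}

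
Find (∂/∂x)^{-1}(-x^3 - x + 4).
- \frac{x^{4}}{4} - \frac{x^{2}}{2} + 4 x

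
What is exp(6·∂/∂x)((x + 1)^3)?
x^{3} + 21 x^{2} + 147 x + 343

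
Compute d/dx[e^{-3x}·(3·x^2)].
3 x \left(2 - 3 x\right) e^{- 3 x}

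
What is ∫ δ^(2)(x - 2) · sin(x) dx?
- \sin{\left(2 \right)}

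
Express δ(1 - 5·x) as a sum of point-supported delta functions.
\frac{\delta(x - 1/5)}{5}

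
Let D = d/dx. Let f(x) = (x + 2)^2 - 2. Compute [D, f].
2 x + 4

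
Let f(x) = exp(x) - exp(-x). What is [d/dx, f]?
2 \cosh{\left(x \right)}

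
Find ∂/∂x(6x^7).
42 x^{6}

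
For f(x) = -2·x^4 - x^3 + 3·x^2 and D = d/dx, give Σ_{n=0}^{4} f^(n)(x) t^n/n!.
- 2 t^{4} - t^{3} \left(8 x + 1\right) - 3 t^{2} \left(4 x^{2} + x - 1\right) - t x \left(8 x^{2} + 3 x - 6\right) - 2 x^{4} - x^{3} + 3 x^{2}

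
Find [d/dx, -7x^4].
- 28 x^{3}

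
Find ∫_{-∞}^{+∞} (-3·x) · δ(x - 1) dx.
-3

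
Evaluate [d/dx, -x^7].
- 7 x^{6}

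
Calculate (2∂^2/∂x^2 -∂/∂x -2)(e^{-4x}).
34 e^{- 4 x}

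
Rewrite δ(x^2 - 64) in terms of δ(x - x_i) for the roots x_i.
\frac{\delta(x - 8) + \delta(x + 8)}{16}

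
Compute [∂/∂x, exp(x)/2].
\frac{e^{x}}{2}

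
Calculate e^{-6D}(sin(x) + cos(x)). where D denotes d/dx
\sqrt{2} \cos{\left(- x + \frac{\pi}{4} + 6 \right)}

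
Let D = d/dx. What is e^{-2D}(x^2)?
x^{2} - 4 x + 4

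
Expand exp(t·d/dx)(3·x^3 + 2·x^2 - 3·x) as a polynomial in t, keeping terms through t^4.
3 t^{3} + t^{2} \left(9 x + 2\right) + t \left(9 x^{2} + 4 x - 3\right) + 3 x^{3} + 2 x^{2} - 3 x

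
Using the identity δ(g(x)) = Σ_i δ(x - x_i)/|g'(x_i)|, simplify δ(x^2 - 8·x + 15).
\frac{\delta(x - 5) + \delta(x - 3)}{2}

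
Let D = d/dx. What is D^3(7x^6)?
840 x^{3}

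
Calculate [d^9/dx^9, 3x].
27\frac{d^{8}}{dx^{8}}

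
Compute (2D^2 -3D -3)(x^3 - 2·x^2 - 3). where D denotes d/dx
- 3 x^{3} - 3 x^{2} + 24 x + 1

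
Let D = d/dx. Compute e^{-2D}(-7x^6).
- 7 x^{6} + 84 x^{5} - 420 x^{4} + 1120 x^{3} - 1680 x^{2} + 1344 x - 448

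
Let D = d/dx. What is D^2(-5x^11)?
- 550 x^{9}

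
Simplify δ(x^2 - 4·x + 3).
\frac{\delta(x - 3) + \delta(x - 1)}{2}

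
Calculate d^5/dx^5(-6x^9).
- 90720 x^{4}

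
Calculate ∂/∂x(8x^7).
56 x^{6}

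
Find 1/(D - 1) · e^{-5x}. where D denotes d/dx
- \frac{e^{- 5 x}}{6}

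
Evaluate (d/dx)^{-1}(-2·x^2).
- \frac{2 x^{3}}{3}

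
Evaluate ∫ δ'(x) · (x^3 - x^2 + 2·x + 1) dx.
-2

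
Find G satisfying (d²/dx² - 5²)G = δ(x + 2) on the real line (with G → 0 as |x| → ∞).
-\frac{e^{-5|x + 2|}}{10}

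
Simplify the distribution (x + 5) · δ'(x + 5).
-\delta(x + 5)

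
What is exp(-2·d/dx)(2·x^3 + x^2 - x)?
2 x^{3} - 11 x^{2} + 19 x - 10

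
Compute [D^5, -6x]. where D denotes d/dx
-30D^{4}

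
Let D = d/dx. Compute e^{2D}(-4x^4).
- 4 x^{4} - 32 x^{3} - 96 x^{2} - 128 x - 64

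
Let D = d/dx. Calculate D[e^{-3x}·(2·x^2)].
2 x \left(2 - 3 x\right) e^{- 3 x}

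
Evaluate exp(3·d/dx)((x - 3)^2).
x^{2}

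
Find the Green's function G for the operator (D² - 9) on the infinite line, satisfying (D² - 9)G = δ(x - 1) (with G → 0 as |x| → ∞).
-\frac{e^{-3|x - 1|}}{6}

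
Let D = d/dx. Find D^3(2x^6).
240 x^{3}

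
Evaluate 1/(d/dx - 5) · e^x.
- \frac{e^{x}}{4}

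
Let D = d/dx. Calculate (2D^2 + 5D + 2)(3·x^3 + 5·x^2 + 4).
6 x^{3} + 55 x^{2} + 86 x + 28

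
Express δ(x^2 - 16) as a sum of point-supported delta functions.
\frac{\delta(x - 4) + \delta(x + 4)}{8}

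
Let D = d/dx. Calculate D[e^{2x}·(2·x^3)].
x^{2} \left(4 x + 6\right) e^{2 x}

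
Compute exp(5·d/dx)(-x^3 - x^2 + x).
- x^{3} - 16 x^{2} - 84 x - 145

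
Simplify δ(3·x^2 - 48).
\frac{\delta(x - 4) + \delta(x + 4)}{24}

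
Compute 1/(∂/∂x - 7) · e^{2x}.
- \frac{e^{2 x}}{5}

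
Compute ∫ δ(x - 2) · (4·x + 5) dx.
13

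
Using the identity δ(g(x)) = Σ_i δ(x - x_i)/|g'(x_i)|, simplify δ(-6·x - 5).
\frac{\delta(x + 5/6)}{6}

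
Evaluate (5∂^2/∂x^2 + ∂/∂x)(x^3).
3 x \left(x + 10\right)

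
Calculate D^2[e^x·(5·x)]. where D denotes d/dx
5 \left(x + 2\right) e^{x}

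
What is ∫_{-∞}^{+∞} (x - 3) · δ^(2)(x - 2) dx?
0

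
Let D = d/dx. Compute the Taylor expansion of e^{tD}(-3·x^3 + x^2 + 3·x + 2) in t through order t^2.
t^{2} \left(1 - 9 x\right) + t \left(- 9 x^{2} + 2 x + 3\right) - 3 x^{3} + x^{2} + 3 x + 2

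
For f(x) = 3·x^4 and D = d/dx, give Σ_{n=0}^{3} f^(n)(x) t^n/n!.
3 x \left(4 t^{3} + 6 t^{2} x + 4 t x^{2} + x^{3}\right)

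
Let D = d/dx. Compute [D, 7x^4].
28 x^{3}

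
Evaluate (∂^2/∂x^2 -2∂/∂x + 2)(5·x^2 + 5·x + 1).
10 x^{2} - 10 x + 2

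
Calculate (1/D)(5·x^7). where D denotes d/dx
\frac{5 x^{8}}{8}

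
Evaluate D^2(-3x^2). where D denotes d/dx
-6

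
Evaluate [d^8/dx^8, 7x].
56\frac{d^{7}}{dx^{7}}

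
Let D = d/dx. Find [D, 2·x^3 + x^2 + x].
6 x^{2} + 2 x + 1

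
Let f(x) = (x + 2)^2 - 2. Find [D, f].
2 x + 4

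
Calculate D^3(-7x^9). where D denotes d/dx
- 3528 x^{6}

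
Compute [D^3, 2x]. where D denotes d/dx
6D^{2}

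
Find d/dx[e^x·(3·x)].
3 \left(x + 1\right) e^{x}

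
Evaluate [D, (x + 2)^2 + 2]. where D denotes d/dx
2 x + 4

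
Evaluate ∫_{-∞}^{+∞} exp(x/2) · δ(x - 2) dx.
e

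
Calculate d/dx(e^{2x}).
2 e^{2 x}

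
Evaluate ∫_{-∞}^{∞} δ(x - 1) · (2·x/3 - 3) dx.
- \frac{7}{3}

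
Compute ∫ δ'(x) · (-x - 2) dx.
1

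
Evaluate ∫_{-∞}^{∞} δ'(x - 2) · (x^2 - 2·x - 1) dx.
-2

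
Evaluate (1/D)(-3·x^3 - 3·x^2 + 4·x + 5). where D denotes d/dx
- \frac{3 x^{4}}{4} - x^{3} + 2 x^{2} + 5 x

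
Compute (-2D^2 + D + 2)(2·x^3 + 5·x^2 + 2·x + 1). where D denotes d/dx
4 x^{3} + 16 x^{2} - 10 x - 16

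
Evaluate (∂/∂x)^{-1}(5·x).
\frac{5 x^{2}}{2}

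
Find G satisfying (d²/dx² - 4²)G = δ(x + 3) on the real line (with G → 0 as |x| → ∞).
-\frac{e^{-4|x + 3|}}{8}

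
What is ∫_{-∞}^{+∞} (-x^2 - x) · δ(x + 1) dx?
0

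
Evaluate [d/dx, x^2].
2 x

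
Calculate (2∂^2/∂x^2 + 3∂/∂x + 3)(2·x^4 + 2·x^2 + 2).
6 x^{4} + 24 x^{3} + 54 x^{2} + 12 x + 14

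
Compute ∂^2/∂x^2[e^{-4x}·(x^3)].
2 x \left(8 x^{2} - 12 x + 3\right) e^{- 4 x}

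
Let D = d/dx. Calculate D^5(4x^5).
480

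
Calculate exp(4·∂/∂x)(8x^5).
8 x^{5} + 160 x^{4} + 1280 x^{3} + 5120 x^{2} + 10240 x + 8192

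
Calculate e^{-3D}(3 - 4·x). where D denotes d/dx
15 - 4 x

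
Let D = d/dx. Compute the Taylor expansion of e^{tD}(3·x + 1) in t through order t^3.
3 t + 3 x + 1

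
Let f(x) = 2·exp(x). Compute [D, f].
2 e^{x}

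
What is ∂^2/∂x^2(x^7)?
42 x^{5}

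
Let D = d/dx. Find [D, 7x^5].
35 x^{4}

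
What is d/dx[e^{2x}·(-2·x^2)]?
4 x \left(- x - 1\right) e^{2 x}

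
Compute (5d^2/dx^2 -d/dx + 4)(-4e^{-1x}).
- 40 e^{- x}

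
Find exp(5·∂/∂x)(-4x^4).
- 4 x^{4} - 80 x^{3} - 600 x^{2} - 2000 x - 2500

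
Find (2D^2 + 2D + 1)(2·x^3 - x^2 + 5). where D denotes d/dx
2 x^{3} + 11 x^{2} + 20 x + 1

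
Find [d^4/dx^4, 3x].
12\frac{d^{3}}{dx^{3}}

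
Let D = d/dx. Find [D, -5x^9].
- 45 x^{8}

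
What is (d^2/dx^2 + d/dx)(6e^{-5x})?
120 e^{- 5 x}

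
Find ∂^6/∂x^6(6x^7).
30240 x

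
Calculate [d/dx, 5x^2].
10 x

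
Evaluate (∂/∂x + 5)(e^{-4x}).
e^{- 4 x}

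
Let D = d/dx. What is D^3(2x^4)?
48 x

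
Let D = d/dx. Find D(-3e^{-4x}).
12 e^{- 4 x}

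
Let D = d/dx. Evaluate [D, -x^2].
- 2 x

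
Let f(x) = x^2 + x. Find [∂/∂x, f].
2 x + 1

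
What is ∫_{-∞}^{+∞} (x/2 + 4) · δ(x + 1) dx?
\frac{7}{2}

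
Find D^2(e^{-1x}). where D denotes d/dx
e^{- x}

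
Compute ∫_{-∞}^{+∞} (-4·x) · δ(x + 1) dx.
4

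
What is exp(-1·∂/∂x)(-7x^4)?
- 7 x^{4} + 28 x^{3} - 42 x^{2} + 28 x - 7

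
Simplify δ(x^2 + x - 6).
\frac{\delta(x + 3) + \delta(x - 2)}{5}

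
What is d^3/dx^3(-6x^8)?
- 2016 x^{5}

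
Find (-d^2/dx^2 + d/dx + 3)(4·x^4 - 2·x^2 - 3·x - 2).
12 x^{4} + 16 x^{3} - 54 x^{2} - 13 x - 5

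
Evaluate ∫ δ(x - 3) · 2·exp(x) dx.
2 e^{3}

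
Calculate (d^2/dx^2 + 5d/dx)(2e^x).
12 e^{x}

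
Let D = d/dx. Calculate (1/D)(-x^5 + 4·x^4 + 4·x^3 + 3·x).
- \frac{x^{6}}{6} + \frac{4 x^{5}}{5} + x^{4} + \frac{3 x^{2}}{2}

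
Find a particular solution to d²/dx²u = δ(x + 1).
\frac{|x + 1|}{2}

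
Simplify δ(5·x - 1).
\frac{\delta(x - 1/5)}{5}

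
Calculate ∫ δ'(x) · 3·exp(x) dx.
-3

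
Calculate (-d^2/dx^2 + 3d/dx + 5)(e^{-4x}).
- 23 e^{- 4 x}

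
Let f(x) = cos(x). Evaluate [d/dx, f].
- \sin{\left(x \right)}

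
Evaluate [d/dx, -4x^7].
- 28 x^{6}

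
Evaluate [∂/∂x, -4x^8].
- 32 x^{7}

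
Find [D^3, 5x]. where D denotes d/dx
15D^{2}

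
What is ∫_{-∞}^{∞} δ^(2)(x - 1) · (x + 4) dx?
0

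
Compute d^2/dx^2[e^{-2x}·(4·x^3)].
8 x \left(2 x^{2} - 6 x + 3\right) e^{- 2 x}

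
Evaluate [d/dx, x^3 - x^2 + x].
3 x^{2} - 2 x + 1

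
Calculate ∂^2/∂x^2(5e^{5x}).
125 e^{5 x}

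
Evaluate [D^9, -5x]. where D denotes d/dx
-45D^{8}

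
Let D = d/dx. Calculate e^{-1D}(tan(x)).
\tan{\left(x - 1 \right)}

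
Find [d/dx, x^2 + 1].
2 x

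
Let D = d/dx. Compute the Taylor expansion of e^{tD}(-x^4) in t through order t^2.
x^{2} \left(- 6 t^{2} - 4 t x - x^{2}\right)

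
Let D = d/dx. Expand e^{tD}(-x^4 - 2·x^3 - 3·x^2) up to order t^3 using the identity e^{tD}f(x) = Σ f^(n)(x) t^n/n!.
- 2 t^{3} \left(2 x + 1\right) - 3 t^{2} \left(2 x^{2} + 2 x + 1\right) - 2 t x \left(2 x^{2} + 3 x + 3\right) - x^{4} - 2 x^{3} - 3 x^{2}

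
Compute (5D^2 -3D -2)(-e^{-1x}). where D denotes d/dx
- 6 e^{- x}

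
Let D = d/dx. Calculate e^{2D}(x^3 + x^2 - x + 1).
x^{3} + 7 x^{2} + 15 x + 11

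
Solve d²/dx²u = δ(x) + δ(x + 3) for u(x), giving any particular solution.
\frac{|x|}{2} + \frac{|x + 3|}{2}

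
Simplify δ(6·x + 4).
\frac{\delta(x + 2/3)}{6}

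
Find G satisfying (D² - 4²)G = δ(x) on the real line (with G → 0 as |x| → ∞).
-\frac{e^{-4|x|}}{8}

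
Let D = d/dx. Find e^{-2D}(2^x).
2^{x - 2}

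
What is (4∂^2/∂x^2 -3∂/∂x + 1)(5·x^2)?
5 x^{2} - 30 x + 40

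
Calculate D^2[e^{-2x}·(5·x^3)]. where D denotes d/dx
10 x \left(2 x^{2} - 6 x + 3\right) e^{- 2 x}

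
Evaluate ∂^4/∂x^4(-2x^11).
- 15840 x^{7}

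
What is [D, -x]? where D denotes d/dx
-1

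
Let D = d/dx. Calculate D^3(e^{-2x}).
- 8 e^{- 2 x}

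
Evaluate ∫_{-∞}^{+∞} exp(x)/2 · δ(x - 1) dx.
\frac{e}{2}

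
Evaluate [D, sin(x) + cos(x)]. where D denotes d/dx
- \sin{\left(x \right)} + \cos{\left(x \right)}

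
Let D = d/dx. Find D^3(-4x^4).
- 96 x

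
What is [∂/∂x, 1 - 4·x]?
-4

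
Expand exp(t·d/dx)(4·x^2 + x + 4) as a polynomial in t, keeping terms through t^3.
4 t^{2} + t \left(8 x + 1\right) + 4 x^{2} + x + 4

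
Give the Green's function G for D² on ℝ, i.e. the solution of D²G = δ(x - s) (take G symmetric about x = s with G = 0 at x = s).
\frac{|x - s|}{2}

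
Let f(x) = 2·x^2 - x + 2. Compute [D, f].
4 x - 1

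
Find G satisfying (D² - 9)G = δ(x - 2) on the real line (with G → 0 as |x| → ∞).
-\frac{e^{-3|x - 2|}}{6}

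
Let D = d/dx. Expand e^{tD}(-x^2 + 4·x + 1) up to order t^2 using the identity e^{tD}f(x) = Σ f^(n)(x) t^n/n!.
- t^{2} - 2 t \left(x - 2\right) - x^{2} + 4 x + 1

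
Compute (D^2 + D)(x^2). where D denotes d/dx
2 x + 2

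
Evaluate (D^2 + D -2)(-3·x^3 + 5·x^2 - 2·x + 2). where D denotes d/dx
6 x^{3} - 19 x^{2} - 4 x + 4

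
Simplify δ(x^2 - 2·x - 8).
\frac{\delta(x + 2) + \delta(x - 4)}{6}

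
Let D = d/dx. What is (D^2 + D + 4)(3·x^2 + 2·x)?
12 x^{2} + 14 x + 8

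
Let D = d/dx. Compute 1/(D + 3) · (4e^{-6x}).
- \frac{4 e^{- 6 x}}{3}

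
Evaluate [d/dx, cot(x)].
- \frac{1}{\sin^{2}{\left(x \right)}}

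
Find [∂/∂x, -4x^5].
- 20 x^{4}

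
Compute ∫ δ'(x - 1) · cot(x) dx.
\frac{1}{\sin^{2}{\left(1 \right)}}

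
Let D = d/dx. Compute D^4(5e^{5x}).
3125 e^{5 x}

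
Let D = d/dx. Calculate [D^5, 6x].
30D^{4}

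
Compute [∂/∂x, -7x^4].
- 28 x^{3}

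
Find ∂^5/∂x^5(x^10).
30240 x^{5}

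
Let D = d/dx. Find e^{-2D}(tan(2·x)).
\tan{\left(2 x - 4 \right)}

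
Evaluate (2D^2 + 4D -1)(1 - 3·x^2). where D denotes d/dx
3 x^{2} - 24 x - 13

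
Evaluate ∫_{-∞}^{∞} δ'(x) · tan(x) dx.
-1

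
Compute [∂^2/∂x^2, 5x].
10\frac{d}{dx}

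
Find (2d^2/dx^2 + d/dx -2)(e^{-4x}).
26 e^{- 4 x}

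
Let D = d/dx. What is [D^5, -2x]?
-10D^{4}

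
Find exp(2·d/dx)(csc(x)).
\csc{\left(x + 2 \right)}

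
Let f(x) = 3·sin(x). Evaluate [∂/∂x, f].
3 \cos{\left(x \right)}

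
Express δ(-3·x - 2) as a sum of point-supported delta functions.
\frac{\delta(x + 2/3)}{3}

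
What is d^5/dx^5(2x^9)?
30240 x^{4}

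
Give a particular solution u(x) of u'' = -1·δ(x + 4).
-\frac{|x + 4|}{2}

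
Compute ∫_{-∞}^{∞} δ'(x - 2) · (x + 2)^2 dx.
-8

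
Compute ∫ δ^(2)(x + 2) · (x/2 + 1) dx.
0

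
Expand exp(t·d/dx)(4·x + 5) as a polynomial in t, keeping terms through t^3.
4 t + 4 x + 5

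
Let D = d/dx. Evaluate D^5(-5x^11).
- 277200 x^{6}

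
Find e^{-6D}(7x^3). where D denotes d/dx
7 x^{3} - 126 x^{2} + 756 x - 1512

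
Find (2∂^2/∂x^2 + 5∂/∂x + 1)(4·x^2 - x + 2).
4 x^{2} + 39 x + 13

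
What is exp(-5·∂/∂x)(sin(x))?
\sin{\left(x - 5 \right)}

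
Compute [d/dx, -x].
-1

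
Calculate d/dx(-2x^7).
- 14 x^{6}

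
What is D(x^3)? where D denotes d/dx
3 x^{2}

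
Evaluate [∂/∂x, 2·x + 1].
2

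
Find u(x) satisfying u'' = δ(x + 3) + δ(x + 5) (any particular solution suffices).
\frac{|x + 3|}{2} + \frac{|x + 5|}{2}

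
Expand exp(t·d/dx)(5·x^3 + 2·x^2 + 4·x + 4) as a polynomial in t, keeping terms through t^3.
5 t^{3} + t^{2} \left(15 x + 2\right) + t \left(15 x^{2} + 4 x + 4\right) + 5 x^{3} + 2 x^{2} + 4 x + 4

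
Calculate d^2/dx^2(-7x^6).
- 210 x^{4}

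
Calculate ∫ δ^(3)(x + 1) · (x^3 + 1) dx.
-6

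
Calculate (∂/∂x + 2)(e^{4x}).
6 e^{4 x}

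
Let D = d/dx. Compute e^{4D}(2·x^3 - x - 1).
2 x^{3} + 24 x^{2} + 95 x + 123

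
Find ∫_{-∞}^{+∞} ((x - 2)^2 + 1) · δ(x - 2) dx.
1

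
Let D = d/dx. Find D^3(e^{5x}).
125 e^{5 x}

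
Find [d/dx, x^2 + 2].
2 x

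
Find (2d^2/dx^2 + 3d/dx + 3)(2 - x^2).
- 3 x^{2} - 6 x + 2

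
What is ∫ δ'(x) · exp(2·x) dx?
-2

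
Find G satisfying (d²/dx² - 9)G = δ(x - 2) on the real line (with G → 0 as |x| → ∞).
-\frac{e^{-3|x - 2|}}{6}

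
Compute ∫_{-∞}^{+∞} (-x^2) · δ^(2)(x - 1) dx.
-2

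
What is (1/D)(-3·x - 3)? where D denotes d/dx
- \frac{3 x^{2}}{2} - 3 x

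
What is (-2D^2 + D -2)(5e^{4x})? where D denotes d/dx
- 150 e^{4 x}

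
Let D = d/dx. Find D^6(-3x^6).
-2160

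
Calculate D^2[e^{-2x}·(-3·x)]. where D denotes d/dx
12 \left(1 - x\right) e^{- 2 x}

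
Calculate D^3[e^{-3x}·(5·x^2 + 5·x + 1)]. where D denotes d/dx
9 \left(- 15 x^{2} + 15 x + 2\right) e^{- 3 x}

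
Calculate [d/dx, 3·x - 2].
3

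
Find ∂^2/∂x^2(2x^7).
84 x^{5}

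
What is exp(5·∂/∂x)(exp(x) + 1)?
e^{x + 5} + 1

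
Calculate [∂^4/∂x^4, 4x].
16\frac{d^{3}}{dx^{3}}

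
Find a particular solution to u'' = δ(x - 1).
\frac{|x - 1|}{2}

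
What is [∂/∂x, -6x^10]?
- 60 x^{9}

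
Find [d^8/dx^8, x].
8\frac{d^{7}}{dx^{7}}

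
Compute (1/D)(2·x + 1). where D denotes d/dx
x^{2} + x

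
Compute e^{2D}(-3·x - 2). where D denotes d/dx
- 3 x - 8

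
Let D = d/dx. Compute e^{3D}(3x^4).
3 x^{4} + 36 x^{3} + 162 x^{2} + 324 x + 243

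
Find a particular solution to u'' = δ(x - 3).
\frac{|x - 3|}{2}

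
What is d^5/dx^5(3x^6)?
2160 x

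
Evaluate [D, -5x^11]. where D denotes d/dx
- 55 x^{10}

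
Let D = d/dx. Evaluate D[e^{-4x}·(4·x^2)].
8 x \left(1 - 2 x\right) e^{- 4 x}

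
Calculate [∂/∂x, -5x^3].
- 15 x^{2}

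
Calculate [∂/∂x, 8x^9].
72 x^{8}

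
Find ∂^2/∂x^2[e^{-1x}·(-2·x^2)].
2 \left(- x^{2} + 4 x - 2\right) e^{- x}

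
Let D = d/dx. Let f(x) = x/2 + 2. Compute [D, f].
\frac{1}{2}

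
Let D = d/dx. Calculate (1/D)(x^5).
\frac{x^{6}}{6}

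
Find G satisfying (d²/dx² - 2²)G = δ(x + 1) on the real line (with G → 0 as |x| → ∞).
-\frac{e^{-2|x + 1|}}{4}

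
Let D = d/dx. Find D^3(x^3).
6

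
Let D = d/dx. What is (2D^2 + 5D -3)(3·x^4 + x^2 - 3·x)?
- 9 x^{4} + 60 x^{3} + 69 x^{2} + 19 x - 11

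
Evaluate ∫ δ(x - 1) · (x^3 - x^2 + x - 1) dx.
0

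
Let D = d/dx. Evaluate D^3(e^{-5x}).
- 125 e^{- 5 x}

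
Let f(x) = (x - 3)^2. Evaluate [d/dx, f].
2 x - 6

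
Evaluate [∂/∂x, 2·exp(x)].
2 e^{x}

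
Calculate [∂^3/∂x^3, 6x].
18\frac{d^{2}}{dx^{2}}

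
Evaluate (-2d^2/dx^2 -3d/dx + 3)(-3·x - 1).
6 - 9 x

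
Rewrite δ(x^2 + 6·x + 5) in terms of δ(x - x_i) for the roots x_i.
\frac{\delta(x + 5) + \delta(x + 1)}{4}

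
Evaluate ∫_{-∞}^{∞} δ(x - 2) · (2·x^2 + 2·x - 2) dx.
10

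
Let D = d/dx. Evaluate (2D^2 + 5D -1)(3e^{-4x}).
33 e^{- 4 x}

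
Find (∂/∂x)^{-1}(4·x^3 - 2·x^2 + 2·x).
x^{4} - \frac{2 x^{3}}{3} + x^{2}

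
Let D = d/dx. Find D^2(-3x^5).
- 60 x^{3}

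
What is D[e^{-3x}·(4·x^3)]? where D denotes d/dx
12 x^{2} \left(1 - x\right) e^{- 3 x}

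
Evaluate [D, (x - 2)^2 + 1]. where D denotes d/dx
2 x - 4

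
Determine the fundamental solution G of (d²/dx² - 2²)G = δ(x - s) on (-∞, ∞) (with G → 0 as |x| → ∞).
-\frac{e^{-2|x-s|}}{4}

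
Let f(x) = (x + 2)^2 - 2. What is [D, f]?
2 x + 4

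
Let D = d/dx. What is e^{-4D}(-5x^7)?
- 5 x^{7} + 140 x^{6} - 1680 x^{5} + 11200 x^{4} - 44800 x^{3} + 107520 x^{2} - 143360 x + 81920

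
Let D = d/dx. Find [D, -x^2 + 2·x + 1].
2 - 2 x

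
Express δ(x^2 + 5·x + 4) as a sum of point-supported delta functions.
\frac{\delta(x + 4) + \delta(x + 1)}{3}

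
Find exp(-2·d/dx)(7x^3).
7 x^{3} - 42 x^{2} + 84 x - 56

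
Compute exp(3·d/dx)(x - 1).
x + 2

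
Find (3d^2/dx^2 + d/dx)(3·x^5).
15 x^{3} \left(x + 12\right)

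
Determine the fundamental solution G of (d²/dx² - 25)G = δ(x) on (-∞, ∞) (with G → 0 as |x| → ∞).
-\frac{e^{-5|x|}}{10}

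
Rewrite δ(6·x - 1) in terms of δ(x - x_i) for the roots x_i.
\frac{\delta(x - 1/6)}{6}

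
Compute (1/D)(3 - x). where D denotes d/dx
- \frac{x^{2}}{2} + 3 x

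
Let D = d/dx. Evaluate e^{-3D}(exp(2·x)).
e^{2 x - 6}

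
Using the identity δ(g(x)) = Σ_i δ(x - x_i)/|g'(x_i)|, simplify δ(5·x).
\frac{\delta(x)}{5}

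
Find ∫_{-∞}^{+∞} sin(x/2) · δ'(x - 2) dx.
- \frac{\cos{\left(1 \right)}}{2}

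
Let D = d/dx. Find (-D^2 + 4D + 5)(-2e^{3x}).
- 16 e^{3 x}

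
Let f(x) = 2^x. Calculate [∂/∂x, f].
2^{x} \log{\left(2 \right)}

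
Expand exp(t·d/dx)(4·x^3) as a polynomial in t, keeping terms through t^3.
4 t^{3} + 12 t^{2} x + 12 t x^{2} + 4 x^{3}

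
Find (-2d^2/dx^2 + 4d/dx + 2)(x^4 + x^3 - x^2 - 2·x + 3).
2 x^{4} + 18 x^{3} - 14 x^{2} - 24 x + 2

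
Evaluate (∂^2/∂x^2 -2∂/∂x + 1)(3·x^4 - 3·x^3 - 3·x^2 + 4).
3 x^{4} - 27 x^{3} + 51 x^{2} - 6 x - 2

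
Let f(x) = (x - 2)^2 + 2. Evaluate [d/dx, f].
2 x - 4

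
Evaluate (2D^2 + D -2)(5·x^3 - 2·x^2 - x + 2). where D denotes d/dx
- 10 x^{3} + 19 x^{2} + 58 x - 13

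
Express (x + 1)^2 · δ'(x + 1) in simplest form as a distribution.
0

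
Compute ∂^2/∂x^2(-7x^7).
- 294 x^{5}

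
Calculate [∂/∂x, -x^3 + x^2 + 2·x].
- 3 x^{2} + 2 x + 2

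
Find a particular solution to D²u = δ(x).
\frac{|x|}{2}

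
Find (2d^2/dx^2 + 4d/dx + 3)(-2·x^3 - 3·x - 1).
- 6 x^{3} - 24 x^{2} - 33 x - 15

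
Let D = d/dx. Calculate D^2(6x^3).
36 x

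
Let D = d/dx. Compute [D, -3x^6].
- 18 x^{5}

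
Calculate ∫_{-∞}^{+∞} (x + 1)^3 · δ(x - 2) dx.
27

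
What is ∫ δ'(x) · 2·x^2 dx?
0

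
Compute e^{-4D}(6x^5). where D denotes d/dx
6 x^{5} - 120 x^{4} + 960 x^{3} - 3840 x^{2} + 7680 x - 6144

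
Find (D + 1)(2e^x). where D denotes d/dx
4 e^{x}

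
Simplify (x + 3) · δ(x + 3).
0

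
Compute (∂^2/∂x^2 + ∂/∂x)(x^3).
3 x \left(x + 2\right)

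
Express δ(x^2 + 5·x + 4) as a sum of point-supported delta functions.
\frac{\delta(x + 4) + \delta(x + 1)}{3}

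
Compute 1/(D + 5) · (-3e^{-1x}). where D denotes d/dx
- \frac{3 e^{- x}}{4}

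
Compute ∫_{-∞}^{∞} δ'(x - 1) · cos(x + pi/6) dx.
\sin{\left(\frac{\pi}{6} + 1 \right)}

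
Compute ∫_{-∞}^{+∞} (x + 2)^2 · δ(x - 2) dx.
16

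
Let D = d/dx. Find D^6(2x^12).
1330560 x^{6}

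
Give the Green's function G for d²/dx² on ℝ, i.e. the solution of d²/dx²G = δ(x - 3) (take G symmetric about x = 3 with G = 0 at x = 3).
\frac{|x - 3|}{2}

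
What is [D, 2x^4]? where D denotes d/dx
8 x^{3}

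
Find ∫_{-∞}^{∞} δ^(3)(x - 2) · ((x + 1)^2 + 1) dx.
0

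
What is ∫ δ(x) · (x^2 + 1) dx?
1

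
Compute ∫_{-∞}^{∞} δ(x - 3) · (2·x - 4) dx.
2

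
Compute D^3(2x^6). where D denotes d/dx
240 x^{3}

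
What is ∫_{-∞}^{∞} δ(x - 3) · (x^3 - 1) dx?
26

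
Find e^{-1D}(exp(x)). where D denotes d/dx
e^{x - 1}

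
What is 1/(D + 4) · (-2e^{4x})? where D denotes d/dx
- \frac{e^{4 x}}{4}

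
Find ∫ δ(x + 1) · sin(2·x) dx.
- \sin{\left(2 \right)}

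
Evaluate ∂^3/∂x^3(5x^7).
1050 x^{4}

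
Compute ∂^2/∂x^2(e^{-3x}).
9 e^{- 3 x}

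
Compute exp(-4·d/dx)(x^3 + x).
x^{3} - 12 x^{2} + 49 x - 68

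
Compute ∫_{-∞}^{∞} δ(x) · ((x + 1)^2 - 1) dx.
0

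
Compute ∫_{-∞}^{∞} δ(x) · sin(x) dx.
0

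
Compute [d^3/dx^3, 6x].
18\frac{d^{2}}{dx^{2}}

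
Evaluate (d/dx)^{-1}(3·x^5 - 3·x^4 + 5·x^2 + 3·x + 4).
\frac{x^{6}}{2} - \frac{3 x^{5}}{5} + \frac{5 x^{3}}{3} + \frac{3 x^{2}}{2} + 4 x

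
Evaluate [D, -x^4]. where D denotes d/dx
- 4 x^{3}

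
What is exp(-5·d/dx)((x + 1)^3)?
x^{3} - 12 x^{2} + 48 x - 64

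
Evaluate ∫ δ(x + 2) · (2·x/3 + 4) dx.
\frac{8}{3}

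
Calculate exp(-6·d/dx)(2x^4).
2 x^{4} - 48 x^{3} + 432 x^{2} - 1728 x + 2592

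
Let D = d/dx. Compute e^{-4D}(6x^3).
6 x^{3} - 72 x^{2} + 288 x - 384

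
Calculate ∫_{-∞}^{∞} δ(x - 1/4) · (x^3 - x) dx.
- \frac{15}{64}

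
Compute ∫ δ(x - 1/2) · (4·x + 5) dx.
7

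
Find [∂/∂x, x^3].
3 x^{2}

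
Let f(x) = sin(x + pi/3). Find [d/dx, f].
\cos{\left(x + \frac{\pi}{3} \right)}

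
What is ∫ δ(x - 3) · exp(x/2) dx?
e^{\frac{3}{2}}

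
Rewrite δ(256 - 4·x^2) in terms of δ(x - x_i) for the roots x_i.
\frac{\delta(x - 8) + \delta(x + 8)}{64}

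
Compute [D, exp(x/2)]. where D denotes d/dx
\frac{e^{\frac{x}{2}}}{2}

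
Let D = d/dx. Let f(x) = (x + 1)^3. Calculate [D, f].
3 \left(x + 1\right)^{2}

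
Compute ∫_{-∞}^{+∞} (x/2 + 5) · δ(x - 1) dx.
\frac{11}{2}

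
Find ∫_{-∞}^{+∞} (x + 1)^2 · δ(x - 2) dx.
9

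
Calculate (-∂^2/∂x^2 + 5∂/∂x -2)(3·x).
15 - 6 x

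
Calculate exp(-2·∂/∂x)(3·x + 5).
3 x - 1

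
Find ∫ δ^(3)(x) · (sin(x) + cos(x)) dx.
1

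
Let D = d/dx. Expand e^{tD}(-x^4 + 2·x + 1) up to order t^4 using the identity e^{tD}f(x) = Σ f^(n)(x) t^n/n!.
- t^{4} - 4 t^{3} x - 6 t^{2} x^{2} - 2 t \left(2 x^{3} - 1\right) - x^{4} + 2 x + 1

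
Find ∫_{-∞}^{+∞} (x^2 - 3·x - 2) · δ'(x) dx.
3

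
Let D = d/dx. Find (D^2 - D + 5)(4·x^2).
20 x^{2} - 8 x + 8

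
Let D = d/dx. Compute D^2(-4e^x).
- 4 e^{x}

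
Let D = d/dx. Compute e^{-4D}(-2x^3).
- 2 x^{3} + 24 x^{2} - 96 x + 128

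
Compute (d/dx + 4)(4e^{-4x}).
0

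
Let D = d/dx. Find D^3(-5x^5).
- 300 x^{2}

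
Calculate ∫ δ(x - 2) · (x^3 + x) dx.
10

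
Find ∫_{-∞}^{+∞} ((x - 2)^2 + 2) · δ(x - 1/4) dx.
\frac{81}{16}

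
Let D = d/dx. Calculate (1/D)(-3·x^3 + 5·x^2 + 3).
- \frac{3 x^{4}}{4} + \frac{5 x^{3}}{3} + 3 x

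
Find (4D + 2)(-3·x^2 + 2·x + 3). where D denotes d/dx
- 6 x^{2} - 20 x + 14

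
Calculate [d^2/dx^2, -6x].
-12\frac{d}{dx}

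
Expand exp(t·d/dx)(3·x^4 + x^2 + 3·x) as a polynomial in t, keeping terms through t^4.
3 t^{4} + 12 t^{3} x + t^{2} \left(18 x^{2} + 1\right) + t \left(12 x^{3} + 2 x + 3\right) + 3 x^{4} + x^{2} + 3 x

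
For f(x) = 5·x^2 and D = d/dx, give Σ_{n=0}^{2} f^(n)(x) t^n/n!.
5 t^{2} + 10 t x + 5 x^{2}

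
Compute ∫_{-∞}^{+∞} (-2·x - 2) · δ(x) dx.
-2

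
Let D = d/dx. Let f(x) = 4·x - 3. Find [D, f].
4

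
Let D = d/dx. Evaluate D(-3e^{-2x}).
6 e^{- 2 x}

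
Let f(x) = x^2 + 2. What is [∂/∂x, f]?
2 x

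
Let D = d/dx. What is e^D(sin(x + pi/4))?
\sin{\left(x + \frac{\pi}{4} + 1 \right)}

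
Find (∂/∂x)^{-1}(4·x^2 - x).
\frac{4 x^{3}}{3} - \frac{x^{2}}{2}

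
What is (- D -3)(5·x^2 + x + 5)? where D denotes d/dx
- 15 x^{2} - 13 x - 16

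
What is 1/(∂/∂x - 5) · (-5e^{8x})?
- \frac{5 e^{8 x}}{3}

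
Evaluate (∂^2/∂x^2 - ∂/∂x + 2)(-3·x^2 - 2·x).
- 6 x^{2} + 2 x - 4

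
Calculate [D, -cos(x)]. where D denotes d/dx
\sin{\left(x \right)}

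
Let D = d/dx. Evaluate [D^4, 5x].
20D^{3}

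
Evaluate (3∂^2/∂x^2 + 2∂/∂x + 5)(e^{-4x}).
45 e^{- 4 x}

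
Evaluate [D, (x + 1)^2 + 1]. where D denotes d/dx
2 x + 2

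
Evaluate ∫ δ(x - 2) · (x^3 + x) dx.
10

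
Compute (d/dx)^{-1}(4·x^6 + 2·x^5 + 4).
\frac{4 x^{7}}{7} + \frac{x^{6}}{3} + 4 x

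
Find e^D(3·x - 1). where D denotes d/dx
3 x + 2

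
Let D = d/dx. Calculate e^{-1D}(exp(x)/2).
\frac{e^{x - 1}}{2}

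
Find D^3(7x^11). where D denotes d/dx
6930 x^{8}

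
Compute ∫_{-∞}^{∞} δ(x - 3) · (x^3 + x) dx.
30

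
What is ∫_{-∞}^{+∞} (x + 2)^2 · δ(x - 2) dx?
16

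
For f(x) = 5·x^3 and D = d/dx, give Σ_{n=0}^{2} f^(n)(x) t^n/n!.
5 x \left(3 t^{2} + 3 t x + x^{2}\right)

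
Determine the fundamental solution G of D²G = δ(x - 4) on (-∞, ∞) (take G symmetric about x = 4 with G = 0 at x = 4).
\frac{|x - 4|}{2}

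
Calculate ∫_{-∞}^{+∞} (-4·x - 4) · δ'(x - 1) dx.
4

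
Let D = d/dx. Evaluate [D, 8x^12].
96 x^{11}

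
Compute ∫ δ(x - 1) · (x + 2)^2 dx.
9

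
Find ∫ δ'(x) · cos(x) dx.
0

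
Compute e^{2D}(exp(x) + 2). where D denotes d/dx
e^{x + 2} + 2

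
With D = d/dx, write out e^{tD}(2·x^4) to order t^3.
2 x \left(4 t^{3} + 6 t^{2} x + 4 t x^{2} + x^{3}\right)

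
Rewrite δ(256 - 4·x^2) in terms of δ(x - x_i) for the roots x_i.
\frac{\delta(x - 8) + \delta(x + 8)}{64}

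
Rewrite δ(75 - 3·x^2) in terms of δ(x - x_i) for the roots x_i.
\frac{\delta(x - 5) + \delta(x + 5)}{30}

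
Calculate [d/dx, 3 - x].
-1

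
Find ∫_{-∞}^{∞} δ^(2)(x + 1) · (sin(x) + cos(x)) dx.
- \cos{\left(1 \right)} + \sin{\left(1 \right)}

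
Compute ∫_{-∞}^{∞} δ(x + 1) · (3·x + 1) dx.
-2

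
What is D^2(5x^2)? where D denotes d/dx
10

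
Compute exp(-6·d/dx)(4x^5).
4 x^{5} - 120 x^{4} + 1440 x^{3} - 8640 x^{2} + 25920 x - 31104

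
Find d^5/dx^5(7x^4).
0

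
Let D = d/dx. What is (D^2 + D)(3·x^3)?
9 x \left(x + 2\right)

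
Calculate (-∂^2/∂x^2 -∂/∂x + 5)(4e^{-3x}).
- 4 e^{- 3 x}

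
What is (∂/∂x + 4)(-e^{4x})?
- 8 e^{4 x}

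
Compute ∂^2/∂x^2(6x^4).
72 x^{2}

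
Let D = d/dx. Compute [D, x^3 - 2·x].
3 x^{2} - 2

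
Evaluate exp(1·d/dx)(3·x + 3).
3 x + 6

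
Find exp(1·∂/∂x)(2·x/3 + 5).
\frac{2 x}{3} + \frac{17}{3}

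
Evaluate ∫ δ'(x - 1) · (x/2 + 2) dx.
- \frac{1}{2}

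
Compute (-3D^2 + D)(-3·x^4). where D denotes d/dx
12 x^{2} \left(9 - x\right)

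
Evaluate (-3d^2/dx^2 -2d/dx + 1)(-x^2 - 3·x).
- x^{2} + x + 12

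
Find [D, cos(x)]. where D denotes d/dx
- \sin{\left(x \right)}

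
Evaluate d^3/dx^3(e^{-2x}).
- 8 e^{- 2 x}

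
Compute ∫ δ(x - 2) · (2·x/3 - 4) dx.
- \frac{8}{3}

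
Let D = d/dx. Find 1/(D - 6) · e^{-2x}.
- \frac{e^{- 2 x}}{8}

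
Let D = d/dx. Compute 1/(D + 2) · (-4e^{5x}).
- \frac{4 e^{5 x}}{7}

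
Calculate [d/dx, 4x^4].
16 x^{3}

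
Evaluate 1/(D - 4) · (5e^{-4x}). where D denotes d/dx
- \frac{5 e^{- 4 x}}{8}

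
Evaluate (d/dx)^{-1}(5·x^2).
\frac{5 x^{3}}{3}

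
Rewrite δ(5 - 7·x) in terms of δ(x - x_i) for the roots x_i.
\frac{\delta(x - 5/7)}{7}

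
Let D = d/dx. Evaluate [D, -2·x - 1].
-2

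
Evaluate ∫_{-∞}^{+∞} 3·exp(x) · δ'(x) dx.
-3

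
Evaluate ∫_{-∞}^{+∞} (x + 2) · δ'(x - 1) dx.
-1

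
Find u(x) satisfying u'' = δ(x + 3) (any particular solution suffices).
\frac{|x + 3|}{2}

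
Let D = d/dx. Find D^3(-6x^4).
- 144 x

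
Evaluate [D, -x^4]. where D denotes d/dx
- 4 x^{3}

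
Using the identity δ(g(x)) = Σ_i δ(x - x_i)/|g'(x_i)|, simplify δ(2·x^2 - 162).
\frac{\delta(x - 9) + \delta(x + 9)}{36}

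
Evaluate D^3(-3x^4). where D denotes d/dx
- 72 x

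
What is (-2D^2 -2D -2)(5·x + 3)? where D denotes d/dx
- 10 x - 16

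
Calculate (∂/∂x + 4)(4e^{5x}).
36 e^{5 x}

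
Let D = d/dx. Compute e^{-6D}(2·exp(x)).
2 e^{x - 6}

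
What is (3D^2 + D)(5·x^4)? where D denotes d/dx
20 x^{2} \left(x + 9\right)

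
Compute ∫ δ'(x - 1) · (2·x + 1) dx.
-2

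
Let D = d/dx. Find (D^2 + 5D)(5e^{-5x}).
0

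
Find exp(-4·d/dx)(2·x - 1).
2 x - 9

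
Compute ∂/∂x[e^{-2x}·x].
\left(1 - 2 x\right) e^{- 2 x}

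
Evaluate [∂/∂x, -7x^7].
- 49 x^{6}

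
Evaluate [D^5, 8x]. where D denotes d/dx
40D^{4}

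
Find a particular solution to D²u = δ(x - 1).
\frac{|x - 1|}{2}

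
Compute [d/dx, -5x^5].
- 25 x^{4}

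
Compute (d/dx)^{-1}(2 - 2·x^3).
- \frac{x^{4}}{2} + 2 x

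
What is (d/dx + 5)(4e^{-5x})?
0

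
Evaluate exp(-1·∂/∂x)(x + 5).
x + 4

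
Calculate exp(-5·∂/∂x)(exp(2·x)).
e^{2 x - 10}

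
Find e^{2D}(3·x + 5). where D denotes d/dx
3 x + 11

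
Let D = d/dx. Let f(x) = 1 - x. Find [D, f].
-1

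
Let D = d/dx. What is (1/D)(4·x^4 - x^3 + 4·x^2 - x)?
\frac{4 x^{5}}{5} - \frac{x^{4}}{4} + \frac{4 x^{3}}{3} - \frac{x^{2}}{2}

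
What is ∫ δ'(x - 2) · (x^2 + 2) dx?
-4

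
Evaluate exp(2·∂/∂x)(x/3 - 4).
\frac{x}{3} - \frac{10}{3}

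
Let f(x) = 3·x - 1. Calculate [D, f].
3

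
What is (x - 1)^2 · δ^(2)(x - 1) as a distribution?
2\delta(x - 1)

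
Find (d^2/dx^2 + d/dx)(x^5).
5 x^{3} \left(x + 4\right)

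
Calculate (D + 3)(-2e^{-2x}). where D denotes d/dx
- 2 e^{- 2 x}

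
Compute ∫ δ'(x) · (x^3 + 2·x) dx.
-2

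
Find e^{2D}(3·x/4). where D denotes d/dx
\frac{3 x}{4} + \frac{3}{2}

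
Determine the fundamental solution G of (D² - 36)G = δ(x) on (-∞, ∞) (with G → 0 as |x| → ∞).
-\frac{e^{-6|x|}}{12}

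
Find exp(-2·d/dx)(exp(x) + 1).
e^{x - 2} + 1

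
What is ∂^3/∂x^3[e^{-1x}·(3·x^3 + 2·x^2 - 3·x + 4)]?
\left(- 3 x^{3} + 25 x^{2} - 39 x - 7\right) e^{- x}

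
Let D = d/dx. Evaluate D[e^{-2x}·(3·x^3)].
x^{2} \left(9 - 6 x\right) e^{- 2 x}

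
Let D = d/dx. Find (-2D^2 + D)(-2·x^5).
10 x^{3} \left(8 - x\right)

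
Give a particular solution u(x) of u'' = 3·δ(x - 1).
\frac{3|x - 1|}{2}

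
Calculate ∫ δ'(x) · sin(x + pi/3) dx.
- \frac{1}{2}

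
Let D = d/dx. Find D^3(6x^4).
144 x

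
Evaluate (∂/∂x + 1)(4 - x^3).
- x^{3} - 3 x^{2} + 4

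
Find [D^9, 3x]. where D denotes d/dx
27D^{8}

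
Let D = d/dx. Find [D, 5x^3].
15 x^{2}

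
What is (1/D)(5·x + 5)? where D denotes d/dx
\frac{5 x^{2}}{2} + 5 x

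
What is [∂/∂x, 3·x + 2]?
3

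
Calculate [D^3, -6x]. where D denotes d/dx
-18D^{2}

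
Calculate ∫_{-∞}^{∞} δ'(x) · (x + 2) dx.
-1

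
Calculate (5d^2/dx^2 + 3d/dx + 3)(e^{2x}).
29 e^{2 x}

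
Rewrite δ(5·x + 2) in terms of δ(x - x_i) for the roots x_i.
\frac{\delta(x + 2/5)}{5}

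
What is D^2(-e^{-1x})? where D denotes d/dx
- e^{- x}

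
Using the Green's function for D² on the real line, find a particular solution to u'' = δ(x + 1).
\frac{|x + 1|}{2}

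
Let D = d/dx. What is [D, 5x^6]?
30 x^{5}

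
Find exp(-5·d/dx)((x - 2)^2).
x^{2} - 14 x + 49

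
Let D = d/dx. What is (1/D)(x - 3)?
\frac{x^{2}}{2} - 3 x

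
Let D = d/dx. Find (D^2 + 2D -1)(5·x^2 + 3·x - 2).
- 5 x^{2} + 17 x + 18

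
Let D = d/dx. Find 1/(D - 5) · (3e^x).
- \frac{3 e^{x}}{4}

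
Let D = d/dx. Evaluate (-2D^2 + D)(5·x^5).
25 x^{3} \left(x - 8\right)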